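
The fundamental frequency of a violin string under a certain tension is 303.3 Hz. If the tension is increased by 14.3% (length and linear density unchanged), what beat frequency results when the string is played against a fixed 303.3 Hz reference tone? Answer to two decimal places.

20.96 Hz

For a string, f ∝ √T, so the new frequency is 303.3·√1.143 = 324.2616 Hz.
f_beat = |324.2616 − 303.3| = 20.96 Hz.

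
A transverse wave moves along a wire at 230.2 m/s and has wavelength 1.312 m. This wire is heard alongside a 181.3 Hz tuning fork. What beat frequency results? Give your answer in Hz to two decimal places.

Source frequency f = v/λ = 230.2/1.312 = 175.4573 Hz.
f_beat = |175.4573 − 181.3| = 5.84 Hz.

5.84 Hz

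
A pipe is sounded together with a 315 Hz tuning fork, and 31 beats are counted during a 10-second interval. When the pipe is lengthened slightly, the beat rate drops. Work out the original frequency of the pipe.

318.1 Hz

Beat frequency = 31/10 = 3.1 Hz.
|f − 315| = 3.1, so the pipe was at either 311.9 Hz or 318.1 Hz.
A longer pipe has a lower fundamental; the adjustment lowers the pipe's frequency.
The beat rate fell, so the adjustment moved the pipe toward 315 Hz — it must have started above the reference.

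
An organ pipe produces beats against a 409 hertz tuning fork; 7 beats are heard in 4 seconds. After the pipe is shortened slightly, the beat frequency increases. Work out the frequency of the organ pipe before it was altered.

Beat frequency = 7/4 = 1.75 Hz.
|f − 409| = 1.75, so the organ pipe was at either 407.25 Hz or 410.75 Hz.
A shorter pipe has a higher fundamental; the adjustment raises the organ pipe's frequency.
The beat rate rose, so the adjustment moved the organ pipe further from 409 Hz — it was already above the reference.

410.75 Hz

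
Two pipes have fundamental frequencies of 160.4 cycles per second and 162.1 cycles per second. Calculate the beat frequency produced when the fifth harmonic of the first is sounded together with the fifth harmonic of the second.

8.5 Hz

Fifth harmonic of the first: 5·160.4 = 802.0 Hz.
Fifth harmonic of the second: 5·162.1 = 810.5 Hz.
f_beat = |802.0 − 810.5| = 8.5 Hz.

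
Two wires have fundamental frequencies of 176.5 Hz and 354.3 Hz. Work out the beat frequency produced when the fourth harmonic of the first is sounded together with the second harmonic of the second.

Fourth harmonic of the first: 4·176.5 = 706.0 Hz.
Second harmonic of the second: 2·354.3 = 708.6 Hz.
f_beat = |706.0 − 708.6| = 2.6 Hz.

2.6 Hz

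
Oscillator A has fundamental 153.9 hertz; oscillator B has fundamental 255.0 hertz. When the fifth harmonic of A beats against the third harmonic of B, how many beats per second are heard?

Fifth harmonic of the first: 5·153.9 = 769.5 Hz.
Third harmonic of the second: 3·255.0 = 765.0 Hz.
f_beat = |769.5 − 765.0| = 4.5 Hz.

4.5 Hz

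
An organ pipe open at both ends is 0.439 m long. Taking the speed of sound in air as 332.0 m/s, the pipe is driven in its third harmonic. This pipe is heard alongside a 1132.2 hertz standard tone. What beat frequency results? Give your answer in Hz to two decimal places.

Open pipe: f_n = n·v/(2L) = 3·332.0/(2·0.439) = 1134.3964 Hz.
f_beat = |1134.3964 − 1132.2| = 2.20 Hz.

2.20 Hz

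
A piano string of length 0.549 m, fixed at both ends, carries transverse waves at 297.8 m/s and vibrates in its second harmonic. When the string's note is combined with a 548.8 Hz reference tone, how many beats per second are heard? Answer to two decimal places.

6.36 Hz

For a string fixed at both ends, f_n = n·v/(2L) = 2·297.8/(2·0.549) = 542.4408 Hz.
f_beat = |542.4408 − 548.8| = 6.36 Hz.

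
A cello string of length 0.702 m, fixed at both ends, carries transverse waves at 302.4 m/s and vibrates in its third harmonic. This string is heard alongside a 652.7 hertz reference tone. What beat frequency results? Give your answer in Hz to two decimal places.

6.55 Hz

For a string fixed at both ends, f_n = n·v/(2L) = 3·302.4/(2·0.702) = 646.1538 Hz.
f_beat = |646.1538 − 652.7| = 6.55 Hz.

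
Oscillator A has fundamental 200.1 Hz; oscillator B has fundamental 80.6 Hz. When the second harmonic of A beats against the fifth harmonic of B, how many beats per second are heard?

2.8 Hz

Second harmonic of the first: 2·200.1 = 400.2 Hz.
Fifth harmonic of the second: 5·80.6 = 403.0 Hz.
f_beat = |400.2 − 403.0| = 2.8 Hz.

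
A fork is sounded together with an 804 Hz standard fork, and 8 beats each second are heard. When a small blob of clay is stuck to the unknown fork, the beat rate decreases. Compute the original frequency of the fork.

812 Hz

|f − 804| = 8, so the fork was at either 796 Hz or 812 Hz.
Adding mass to a fork lowers its frequency; the adjustment lowers the fork's frequency.
The beat rate fell, so the adjustment moved the fork toward 804 Hz — it must have started above the reference.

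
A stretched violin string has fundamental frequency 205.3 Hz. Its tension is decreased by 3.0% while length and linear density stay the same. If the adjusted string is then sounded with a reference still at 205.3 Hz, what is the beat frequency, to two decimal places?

3.10 Hz

For a string, f ∝ √T, so the new frequency is 205.3·√0.970 = 202.1971 Hz.
f_beat = |202.1971 − 205.3| = 3.10 Hz.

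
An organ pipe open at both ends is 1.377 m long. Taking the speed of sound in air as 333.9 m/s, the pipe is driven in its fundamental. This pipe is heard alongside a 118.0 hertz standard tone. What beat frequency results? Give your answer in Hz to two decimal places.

3.24 Hz

Open pipe: f_n = n·v/(2L) = 1·333.9/(2·1.377) = 121.2418 Hz.
f_beat = |121.2418 − 118.0| = 3.24 Hz.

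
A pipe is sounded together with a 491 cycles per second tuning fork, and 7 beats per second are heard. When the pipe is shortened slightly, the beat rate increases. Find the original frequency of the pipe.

498 Hz

|f − 491| = 7, so the pipe was at either 484 Hz or 498 Hz.
A shorter pipe has a higher fundamental; the adjustment raises the pipe's frequency.
The beat rate rose, so the adjustment moved the pipe further from 491 Hz — it was already above the reference.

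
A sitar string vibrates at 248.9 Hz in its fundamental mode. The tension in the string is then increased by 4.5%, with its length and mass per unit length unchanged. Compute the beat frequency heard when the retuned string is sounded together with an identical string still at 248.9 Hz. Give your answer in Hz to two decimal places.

5.54 Hz

For a string, f ∝ √T, so the new frequency is 248.9·√1.045 = 254.4386 Hz.
f_beat = |254.4386 − 248.9| = 5.54 Hz.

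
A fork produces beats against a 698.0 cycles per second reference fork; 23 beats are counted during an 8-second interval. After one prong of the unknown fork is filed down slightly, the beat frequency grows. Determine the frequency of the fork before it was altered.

Beat frequency = 23/8 = 2.875 Hz.
|f − 698.0| = 2.875, so the fork was at either 695.125 Hz or 700.875 Hz.
Filing a prong removes mass and raises the fork's frequency; the adjustment raises the fork's frequency.
The beat rate rose, so the adjustment moved the fork further from 698.0 Hz — it was already above the reference.

700.875 Hz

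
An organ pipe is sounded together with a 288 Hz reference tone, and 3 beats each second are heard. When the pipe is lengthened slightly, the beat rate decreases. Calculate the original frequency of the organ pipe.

|f − 288| = 3, so the organ pipe was at either 285 Hz or 291 Hz.
A longer pipe has a lower fundamental; the adjustment lowers the organ pipe's frequency.
The beat rate fell, so the adjustment moved the organ pipe toward 288 Hz — it must have started above the reference.

291 Hz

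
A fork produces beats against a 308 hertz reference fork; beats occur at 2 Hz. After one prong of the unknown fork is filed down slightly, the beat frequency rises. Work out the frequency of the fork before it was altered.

310 Hz

|f − 308| = 2, so the fork was at either 306 Hz or 310 Hz.
Filing a prong removes mass and raises the fork's frequency; the adjustment raises the fork's frequency.
The beat rate rose, so the adjustment moved the fork further from 308 Hz — it was already above the reference.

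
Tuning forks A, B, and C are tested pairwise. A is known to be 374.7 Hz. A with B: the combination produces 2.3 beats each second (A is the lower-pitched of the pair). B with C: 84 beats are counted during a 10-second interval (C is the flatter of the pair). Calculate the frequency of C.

368.6 Hz

B is above A, so f_B = 374.7 + 2.3 = 377 Hz.
B–C: Beat frequency = 84/10 = 8.4 Hz.
C is below B, so f_C = 377 − 8.4 = 368.6 Hz.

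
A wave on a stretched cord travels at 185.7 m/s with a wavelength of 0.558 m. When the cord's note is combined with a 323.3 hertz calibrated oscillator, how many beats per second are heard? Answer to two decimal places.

9.50 Hz

Source frequency f = v/λ = 185.7/0.558 = 332.7957 Hz.
f_beat = |332.7957 − 323.3| = 9.50 Hz.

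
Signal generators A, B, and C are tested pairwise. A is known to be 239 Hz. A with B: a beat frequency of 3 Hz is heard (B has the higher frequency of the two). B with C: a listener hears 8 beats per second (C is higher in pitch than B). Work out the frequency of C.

B is above A, so f_B = 239 + 3 = 242 Hz.
C is above B, so f_C = 242 + 8 = 250 Hz.

250 Hz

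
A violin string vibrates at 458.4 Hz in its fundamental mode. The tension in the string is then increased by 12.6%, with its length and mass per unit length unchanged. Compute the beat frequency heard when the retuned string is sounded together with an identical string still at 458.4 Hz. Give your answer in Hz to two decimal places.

28.02 Hz

For a string, f ∝ √T, so the new frequency is 458.4·√1.126 = 486.4227 Hz.
f_beat = |486.4227 − 458.4| = 28.02 Hz.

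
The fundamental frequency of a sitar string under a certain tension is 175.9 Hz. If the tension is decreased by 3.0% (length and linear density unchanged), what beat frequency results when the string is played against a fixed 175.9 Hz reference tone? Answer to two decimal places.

2.66 Hz

For a string, f ∝ √T, so the new frequency is 175.9·√0.970 = 173.2414 Hz.
f_beat = |173.2414 − 175.9| = 2.66 Hz.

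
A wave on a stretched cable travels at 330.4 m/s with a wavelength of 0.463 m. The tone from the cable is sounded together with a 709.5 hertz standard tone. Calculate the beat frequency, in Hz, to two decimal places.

Source frequency f = v/λ = 330.4/0.463 = 713.6069 Hz.
f_beat = |713.6069 − 709.5| = 4.11 Hz.

4.11 Hz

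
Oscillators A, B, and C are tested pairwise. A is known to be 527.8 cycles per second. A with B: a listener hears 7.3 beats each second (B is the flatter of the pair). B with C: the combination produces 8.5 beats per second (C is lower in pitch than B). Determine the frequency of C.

512 Hz

B is below A, so f_B = 527.8 − 7.3 = 520.5 Hz.
C is below B, so f_C = 520.5 − 8.5 = 512 Hz.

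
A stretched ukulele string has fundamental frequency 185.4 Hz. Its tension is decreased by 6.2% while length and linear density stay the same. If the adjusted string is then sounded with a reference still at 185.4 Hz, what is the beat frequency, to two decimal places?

5.84 Hz

For a string, f ∝ √T, so the new frequency is 185.4·√0.938 = 179.5606 Hz.
f_beat = |179.5606 − 185.4| = 5.84 Hz.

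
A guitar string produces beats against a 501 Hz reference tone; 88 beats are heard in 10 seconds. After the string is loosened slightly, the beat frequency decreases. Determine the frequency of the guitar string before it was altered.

Beat frequency = 88/10 = 8.8 Hz.
|f − 501| = 8.8, so the guitar string was at either 492.2 Hz or 509.8 Hz.
Reducing tension lowers a string's frequency; the adjustment lowers the guitar string's frequency.
The beat rate fell, so the adjustment moved the guitar string toward 501 Hz — it must have started above the reference.

509.8 Hz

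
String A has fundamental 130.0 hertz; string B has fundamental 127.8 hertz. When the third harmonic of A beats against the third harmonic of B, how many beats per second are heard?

Third harmonic of the first: 3·130.0 = 390.0 Hz.
Third harmonic of the second: 3·127.8 = 383.4 Hz.
f_beat = |390.0 − 383.4| = 6.6 Hz.

6.6 Hz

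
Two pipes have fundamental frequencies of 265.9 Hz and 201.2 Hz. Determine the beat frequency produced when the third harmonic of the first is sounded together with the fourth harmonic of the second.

7.1 Hz

Third harmonic of the first: 3·265.9 = 797.7 Hz.
Fourth harmonic of the second: 4·201.2 = 804.8 Hz.
f_beat = |797.7 − 804.8| = 7.1 Hz.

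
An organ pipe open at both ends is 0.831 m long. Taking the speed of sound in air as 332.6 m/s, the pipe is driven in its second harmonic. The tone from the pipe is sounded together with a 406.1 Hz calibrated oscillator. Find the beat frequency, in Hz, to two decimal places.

Open pipe: f_n = n·v/(2L) = 2·332.6/(2·0.831) = 400.2407 Hz.
f_beat = |400.2407 − 406.1| = 5.86 Hz.

5.86 Hz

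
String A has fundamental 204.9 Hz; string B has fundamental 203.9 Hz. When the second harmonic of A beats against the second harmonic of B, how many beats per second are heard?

Second harmonic of the first: 2·204.9 = 409.8 Hz.
Second harmonic of the second: 2·203.9 = 407.8 Hz.
f_beat = |409.8 − 407.8| = 2.0 Hz.

2.0 Hz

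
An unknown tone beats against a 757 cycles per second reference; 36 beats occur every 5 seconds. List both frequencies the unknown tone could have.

Beat frequency = 36/5 = 7.2 Hz.
|f − 757| = 7.2, so f = 757 ± 7.2.

749.8 Hz or 764.2 Hz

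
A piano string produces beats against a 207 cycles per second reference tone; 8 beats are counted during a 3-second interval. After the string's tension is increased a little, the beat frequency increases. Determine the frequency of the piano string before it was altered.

Beat frequency = 8/3 = 2.6667 Hz.
|f − 207| = 2.6667, so the piano string was at either 204.3333 Hz or 209.6667 Hz.
Higher tension means higher frequency; the adjustment raises the piano string's frequency.
The beat rate rose, so the adjustment moved the piano string further from 207 Hz — it was already above the reference.

209.6667 Hz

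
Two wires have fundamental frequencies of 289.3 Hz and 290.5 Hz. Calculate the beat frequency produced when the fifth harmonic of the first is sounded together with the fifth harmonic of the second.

Fifth harmonic of the first: 5·289.3 = 1446.5 Hz.
Fifth harmonic of the second: 5·290.5 = 1452.5 Hz.
f_beat = |1446.5 − 1452.5| = 6.0 Hz.

6.0 Hz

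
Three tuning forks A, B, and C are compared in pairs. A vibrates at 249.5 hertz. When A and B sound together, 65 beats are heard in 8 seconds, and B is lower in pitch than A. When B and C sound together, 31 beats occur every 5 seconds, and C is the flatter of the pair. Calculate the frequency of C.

A–B: Beat frequency = 65/8 = 8.125 Hz.
B is below A, so f_B = 249.5 − 8.125 = 241.375 Hz.
B–C: Beat frequency = 31/5 = 6.2 Hz.
C is below B, so f_C = 241.375 − 6.2 = 235.175 Hz.

235.175 Hz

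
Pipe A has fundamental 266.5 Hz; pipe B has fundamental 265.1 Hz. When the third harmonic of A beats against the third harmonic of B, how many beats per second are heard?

4.2 Hz

Third harmonic of the first: 3·266.5 = 799.5 Hz.
Third harmonic of the second: 3·265.1 = 795.3 Hz.
f_beat = |799.5 − 795.3| = 4.2 Hz.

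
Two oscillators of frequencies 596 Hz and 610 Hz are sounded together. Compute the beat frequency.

f_beat = |f₁ − f₂|.
|596 − 610| = 14 Hz.

14 Hz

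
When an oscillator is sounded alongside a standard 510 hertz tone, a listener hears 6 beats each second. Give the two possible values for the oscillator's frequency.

|f − 510| = 6, so f = 510 ± 6.

504 Hz or 516 Hz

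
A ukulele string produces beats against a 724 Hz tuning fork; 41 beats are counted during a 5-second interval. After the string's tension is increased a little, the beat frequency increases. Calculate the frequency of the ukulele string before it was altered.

732.2 Hz

Beat frequency = 41/5 = 8.2 Hz.
|f − 724| = 8.2, so the ukulele string was at either 715.8 Hz or 732.2 Hz.
Higher tension means higher frequency; the adjustment raises the ukulele string's frequency.
The beat rate rose, so the adjustment moved the ukulele string further from 724 Hz — it was already above the reference.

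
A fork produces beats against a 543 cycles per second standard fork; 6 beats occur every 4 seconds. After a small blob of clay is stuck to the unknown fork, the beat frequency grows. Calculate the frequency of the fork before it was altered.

Beat frequency = 6/4 = 1.5 Hz.
|f − 543| = 1.5, so the fork was at either 541.5 Hz or 544.5 Hz.
Adding mass to a fork lowers its frequency; the adjustment lowers the fork's frequency.
The beat rate rose, so the adjustment moved the fork further from 543 Hz — it was already below the reference.

541.5 Hz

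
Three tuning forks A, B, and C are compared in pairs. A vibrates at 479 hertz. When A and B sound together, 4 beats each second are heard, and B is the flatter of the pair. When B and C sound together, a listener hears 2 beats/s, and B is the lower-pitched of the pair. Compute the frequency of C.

B is below A, so f_B = 479 − 4 = 475 Hz.
C is above B, so f_C = 475 + 2 = 477 Hz.

477 Hz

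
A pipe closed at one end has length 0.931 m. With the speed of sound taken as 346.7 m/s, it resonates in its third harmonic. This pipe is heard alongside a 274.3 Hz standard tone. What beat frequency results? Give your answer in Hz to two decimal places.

5.00 Hz

Closed pipe (odd harmonics): f_n = n·v/(4L) = 3·346.7/(4·0.931) = 279.2965 Hz.
f_beat = |279.2965 − 274.3| = 5.00 Hz.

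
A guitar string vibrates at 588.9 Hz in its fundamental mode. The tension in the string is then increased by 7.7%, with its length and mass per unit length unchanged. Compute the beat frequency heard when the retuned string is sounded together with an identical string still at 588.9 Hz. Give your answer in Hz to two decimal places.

For a string, f ∝ √T, so the new frequency is 588.9·√1.077 = 611.1522 Hz.
f_beat = |611.1522 − 588.9| = 22.25 Hz.

22.25 Hz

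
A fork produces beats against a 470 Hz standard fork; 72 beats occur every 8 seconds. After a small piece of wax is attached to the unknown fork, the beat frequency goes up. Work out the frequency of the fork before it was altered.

Beat frequency = 72/8 = 9 Hz.
|f − 470| = 9, so the fork was at either 461 Hz or 479 Hz.
Loading a fork with wax lowers its frequency; the adjustment lowers the fork's frequency.
The beat rate rose, so the adjustment moved the fork further from 470 Hz — it was already below the reference.

461 Hz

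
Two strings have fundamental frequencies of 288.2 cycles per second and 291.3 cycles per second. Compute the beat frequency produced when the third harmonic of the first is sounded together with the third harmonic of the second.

Third harmonic of the first: 3·288.2 = 864.6 Hz.
Third harmonic of the second: 3·291.3 = 873.9 Hz.
f_beat = |864.6 − 873.9| = 9.3 Hz.

9.3 Hz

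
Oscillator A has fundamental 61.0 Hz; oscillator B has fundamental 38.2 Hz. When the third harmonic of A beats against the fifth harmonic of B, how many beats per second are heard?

Third harmonic of the first: 3·61.0 = 183.0 Hz.
Fifth harmonic of the second: 5·38.2 = 191.0 Hz.
f_beat = |183.0 − 191.0| = 8.0 Hz.

8.0 Hz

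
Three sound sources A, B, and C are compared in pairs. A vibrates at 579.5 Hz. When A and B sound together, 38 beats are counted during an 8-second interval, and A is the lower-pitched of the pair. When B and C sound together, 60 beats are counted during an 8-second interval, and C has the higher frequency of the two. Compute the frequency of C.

591.75 Hz

A–B: Beat frequency = 38/8 = 4.75 Hz.
B is above A, so f_B = 579.5 + 4.75 = 584.25 Hz.
B–C: Beat frequency = 60/8 = 7.5 Hz.
C is above B, so f_C = 584.25 + 7.5 = 591.75 Hz.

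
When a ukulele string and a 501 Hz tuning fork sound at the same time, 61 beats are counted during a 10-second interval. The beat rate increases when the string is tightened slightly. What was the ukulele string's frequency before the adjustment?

Beat frequency = 61/10 = 6.1 Hz.
|f − 501| = 6.1, so the ukulele string was at either 494.9 Hz or 507.1 Hz.
Increasing tension raises a string's frequency; the adjustment raises the ukulele string's frequency.
The beat rate rose, so the adjustment moved the ukulele string further from 501 Hz — it was already above the reference.

507.1 Hz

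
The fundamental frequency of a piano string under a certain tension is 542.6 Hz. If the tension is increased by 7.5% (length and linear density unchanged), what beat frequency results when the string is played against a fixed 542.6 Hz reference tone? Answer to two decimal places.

19.98 Hz

For a string, f ∝ √T, so the new frequency is 542.6·√1.075 = 562.5797 Hz.
f_beat = |562.5797 − 542.6| = 19.98 Hz.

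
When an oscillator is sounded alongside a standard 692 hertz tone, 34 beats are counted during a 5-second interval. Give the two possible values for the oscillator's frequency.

Beat frequency = 34/5 = 6.8 Hz.
|f − 692| = 6.8, so f = 692 ± 6.8.

685.2 Hz or 698.8 Hz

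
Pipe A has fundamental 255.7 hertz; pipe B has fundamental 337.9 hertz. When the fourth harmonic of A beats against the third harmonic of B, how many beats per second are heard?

Fourth harmonic of the first: 4·255.7 = 1022.8 Hz.
Third harmonic of the second: 3·337.9 = 1013.7 Hz.
f_beat = |1022.8 − 1013.7| = 9.1 Hz.

9.1 Hz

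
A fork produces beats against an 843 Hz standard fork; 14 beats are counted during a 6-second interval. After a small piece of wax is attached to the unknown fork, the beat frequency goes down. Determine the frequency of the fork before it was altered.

845.3333 Hz

Beat frequency = 14/6 = 2.3333 Hz.
|f − 843| = 2.3333, so the fork was at either 840.6667 Hz or 845.3333 Hz.
Loading a fork with wax lowers its frequency; the adjustment lowers the fork's frequency.
The beat rate fell, so the adjustment moved the fork toward 843 Hz — it must have started above the reference.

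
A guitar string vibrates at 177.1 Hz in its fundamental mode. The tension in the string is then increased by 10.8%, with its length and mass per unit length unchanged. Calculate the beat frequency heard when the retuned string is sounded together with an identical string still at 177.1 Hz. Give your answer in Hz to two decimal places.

For a string, f ∝ √T, so the new frequency is 177.1·√1.108 = 186.4183 Hz.
f_beat = |186.4183 − 177.1| = 9.32 Hz.

9.32 Hz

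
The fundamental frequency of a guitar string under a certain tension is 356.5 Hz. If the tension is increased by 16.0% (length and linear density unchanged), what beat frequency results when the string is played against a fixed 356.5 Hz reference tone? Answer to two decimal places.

27.46 Hz

For a string, f ∝ √T, so the new frequency is 356.5·√1.160 = 383.9623 Hz.
f_beat = |383.9623 − 356.5| = 27.46 Hz.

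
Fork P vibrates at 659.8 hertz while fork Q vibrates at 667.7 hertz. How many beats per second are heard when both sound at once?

7.9 Hz

Beats arise from superposition of two nearby frequencies; the beat rate is |f₁ − f₂|.
|659.8 − 667.7| = 7.9 Hz.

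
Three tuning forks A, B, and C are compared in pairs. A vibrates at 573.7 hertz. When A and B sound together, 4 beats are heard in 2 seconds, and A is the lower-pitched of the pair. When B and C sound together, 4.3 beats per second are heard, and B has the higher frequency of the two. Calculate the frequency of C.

571.4 Hz

A–B: Beat frequency = 4/2 = 2 Hz.
B is above A, so f_B = 573.7 + 2 = 575.7 Hz.
C is below B, so f_C = 575.7 − 4.3 = 571.4 Hz.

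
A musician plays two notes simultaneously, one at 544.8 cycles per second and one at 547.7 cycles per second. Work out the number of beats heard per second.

2.9 Hz

The beat frequency equals the magnitude of the frequency difference.
|544.8 − 547.7| = 2.9 Hz.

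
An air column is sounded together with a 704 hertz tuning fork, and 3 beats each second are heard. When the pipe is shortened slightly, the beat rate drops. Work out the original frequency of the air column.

701 Hz

|f − 704| = 3, so the air column was at either 701 Hz or 707 Hz.
A shorter pipe has a higher fundamental; the adjustment raises the air column's frequency.
The beat rate fell, so the adjustment moved the air column toward 704 Hz — it must have started below the reference.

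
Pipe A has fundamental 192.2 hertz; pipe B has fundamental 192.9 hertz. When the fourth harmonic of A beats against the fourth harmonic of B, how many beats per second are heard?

Fourth harmonic of the first: 4·192.2 = 768.8 Hz.
Fourth harmonic of the second: 4·192.9 = 771.6 Hz.
f_beat = |768.8 − 771.6| = 2.8 Hz.

2.8 Hz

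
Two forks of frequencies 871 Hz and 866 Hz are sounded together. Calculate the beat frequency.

Beats arise from superposition of two nearby frequencies; the beat rate is |f₁ − f₂|.
|871 − 866| = 5 Hz.

5 Hz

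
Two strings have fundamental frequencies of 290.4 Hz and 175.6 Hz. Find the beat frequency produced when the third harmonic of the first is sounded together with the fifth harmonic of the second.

6.8 Hz

Third harmonic of the first: 3·290.4 = 871.2 Hz.
Fifth harmonic of the second: 5·175.6 = 878.0 Hz.
f_beat = |871.2 − 878.0| = 6.8 Hz.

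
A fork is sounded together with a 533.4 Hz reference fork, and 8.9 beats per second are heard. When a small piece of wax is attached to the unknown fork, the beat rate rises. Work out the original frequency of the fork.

524.5 Hz

|f − 533.4| = 8.9, so the fork was at either 524.5 Hz or 542.3 Hz.
Loading a fork with wax lowers its frequency; the adjustment lowers the fork's frequency.
The beat rate rose, so the adjustment moved the fork further from 533.4 Hz — it was already below the reference.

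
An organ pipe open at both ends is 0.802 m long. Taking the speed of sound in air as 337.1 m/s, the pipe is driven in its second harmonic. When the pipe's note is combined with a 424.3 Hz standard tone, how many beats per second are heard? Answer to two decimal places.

3.98 Hz

Open pipe: f_n = n·v/(2L) = 2·337.1/(2·0.802) = 420.3242 Hz.
f_beat = |420.3242 − 424.3| = 3.98 Hz.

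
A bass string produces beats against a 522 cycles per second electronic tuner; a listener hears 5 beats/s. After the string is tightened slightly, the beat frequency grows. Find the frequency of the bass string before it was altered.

|f − 522| = 5, so the bass string was at either 517 Hz or 527 Hz.
Increasing tension raises a string's frequency; the adjustment raises the bass string's frequency.
The beat rate rose, so the adjustment moved the bass string further from 522 Hz — it was already above the reference.

527 Hz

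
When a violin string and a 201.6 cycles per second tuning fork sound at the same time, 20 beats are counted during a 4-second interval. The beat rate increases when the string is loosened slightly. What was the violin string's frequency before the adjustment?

196.6 Hz

Beat frequency = 20/4 = 5 Hz.
|f − 201.6| = 5, so the violin string was at either 196.6 Hz or 206.6 Hz.
Reducing tension lowers a string's frequency; the adjustment lowers the violin string's frequency.
The beat rate rose, so the adjustment moved the violin string further from 201.6 Hz — it was already below the reference.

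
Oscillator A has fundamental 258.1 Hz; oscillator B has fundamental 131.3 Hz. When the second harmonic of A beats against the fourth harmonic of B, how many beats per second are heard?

Second harmonic of the first: 2·258.1 = 516.2 Hz.
Fourth harmonic of the second: 4·131.3 = 525.2 Hz.
f_beat = |516.2 − 525.2| = 9.0 Hz.

9.0 Hz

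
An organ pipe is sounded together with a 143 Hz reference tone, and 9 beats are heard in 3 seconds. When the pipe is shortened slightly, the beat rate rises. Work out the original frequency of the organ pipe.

Beat frequency = 9/3 = 3 Hz.
|f − 143| = 3, so the organ pipe was at either 140 Hz or 146 Hz.
A shorter pipe has a higher fundamental; the adjustment raises the organ pipe's frequency.
The beat rate rose, so the adjustment moved the organ pipe further from 143 Hz — it was already above the reference.

146 Hz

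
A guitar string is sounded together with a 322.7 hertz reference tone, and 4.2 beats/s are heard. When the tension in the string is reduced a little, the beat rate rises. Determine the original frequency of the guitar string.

318.5 Hz

|f − 322.7| = 4.2, so the guitar string was at either 318.5 Hz or 326.9 Hz.
Lower tension means lower frequency; the adjustment lowers the guitar string's frequency.
The beat rate rose, so the adjustment moved the guitar string further from 322.7 Hz — it was already below the reference.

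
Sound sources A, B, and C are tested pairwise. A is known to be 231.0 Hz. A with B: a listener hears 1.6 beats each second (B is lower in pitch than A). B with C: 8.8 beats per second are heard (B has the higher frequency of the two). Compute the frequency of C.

B is below A, so f_B = 231.0 − 1.6 = 229.4 Hz.
C is below B, so f_C = 229.4 − 8.8 = 220.6 Hz.

220.6 Hz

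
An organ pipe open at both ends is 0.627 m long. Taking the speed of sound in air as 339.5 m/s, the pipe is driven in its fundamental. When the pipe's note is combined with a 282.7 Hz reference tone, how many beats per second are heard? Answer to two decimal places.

11.97 Hz

Open pipe: f_n = n·v/(2L) = 1·339.5/(2·0.627) = 270.7337 Hz.
f_beat = |270.7337 − 282.7| = 11.97 Hz.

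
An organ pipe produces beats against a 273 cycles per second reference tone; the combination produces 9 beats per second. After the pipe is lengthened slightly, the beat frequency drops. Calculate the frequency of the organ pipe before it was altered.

|f − 273| = 9, so the organ pipe was at either 264 Hz or 282 Hz.
A longer pipe has a lower fundamental; the adjustment lowers the organ pipe's frequency.
The beat rate fell, so the adjustment moved the organ pipe toward 273 Hz — it must have started above the reference.

282 Hz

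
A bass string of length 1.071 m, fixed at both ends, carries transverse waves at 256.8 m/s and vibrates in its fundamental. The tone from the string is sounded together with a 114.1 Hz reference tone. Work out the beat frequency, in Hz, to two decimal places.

For a string fixed at both ends, f_n = n·v/(2L) = 1·256.8/(2·1.071) = 119.8880 Hz.
f_beat = |119.8880 − 114.1| = 5.79 Hz.

5.79 Hz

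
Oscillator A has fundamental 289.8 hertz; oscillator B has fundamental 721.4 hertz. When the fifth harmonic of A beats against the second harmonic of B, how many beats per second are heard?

Fifth harmonic of the first: 5·289.8 = 1449.0 Hz.
Second harmonic of the second: 2·721.4 = 1442.8 Hz.
f_beat = |1449.0 − 1442.8| = 6.2 Hz.

6.2 Hz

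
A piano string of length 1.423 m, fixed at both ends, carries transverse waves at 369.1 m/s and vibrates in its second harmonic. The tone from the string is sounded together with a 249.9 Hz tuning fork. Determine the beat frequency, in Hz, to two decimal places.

9.48 Hz

For a string fixed at both ends, f_n = n·v/(2L) = 2·369.1/(2·1.423) = 259.3816 Hz.
f_beat = |259.3816 − 249.9| = 9.48 Hz.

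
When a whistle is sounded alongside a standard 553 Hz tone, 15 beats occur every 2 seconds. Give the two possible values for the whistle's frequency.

Beat frequency = 15/2 = 7.5 Hz.
|f − 553| = 7.5, so f = 553 ± 7.5.

545.5 Hz or 560.5 Hz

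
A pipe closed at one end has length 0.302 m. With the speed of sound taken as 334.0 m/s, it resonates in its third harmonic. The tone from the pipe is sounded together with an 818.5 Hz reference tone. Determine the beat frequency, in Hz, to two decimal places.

Closed pipe (odd harmonics): f_n = n·v/(4L) = 3·334.0/(4·0.302) = 829.4702 Hz.
f_beat = |829.4702 − 818.5| = 10.97 Hz.

10.97 Hz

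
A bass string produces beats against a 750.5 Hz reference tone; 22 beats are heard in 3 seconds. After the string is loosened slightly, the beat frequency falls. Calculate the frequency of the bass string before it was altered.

757.8333 Hz

Beat frequency = 22/3 = 7.3333 Hz.
|f − 750.5| = 7.3333, so the bass string was at either 743.1667 Hz or 757.8333 Hz.
Reducing tension lowers a string's frequency; the adjustment lowers the bass string's frequency.
The beat rate fell, so the adjustment moved the bass string toward 750.5 Hz — it must have started above the reference.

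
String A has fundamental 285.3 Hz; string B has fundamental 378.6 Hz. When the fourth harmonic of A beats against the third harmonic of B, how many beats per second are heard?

5.4 Hz

Fourth harmonic of the first: 4·285.3 = 1141.2 Hz.
Third harmonic of the second: 3·378.6 = 1135.8 Hz.
f_beat = |1141.2 − 1135.8| = 5.4 Hz.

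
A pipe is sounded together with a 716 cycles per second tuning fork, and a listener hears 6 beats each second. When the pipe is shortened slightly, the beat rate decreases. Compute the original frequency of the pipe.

710 Hz

|f − 716| = 6, so the pipe was at either 710 Hz or 722 Hz.
A shorter pipe has a higher fundamental; the adjustment raises the pipe's frequency.
The beat rate fell, so the adjustment moved the pipe toward 716 Hz — it must have started below the reference.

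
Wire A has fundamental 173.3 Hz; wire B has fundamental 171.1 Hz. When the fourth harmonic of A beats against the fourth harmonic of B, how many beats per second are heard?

Fourth harmonic of the first: 4·173.3 = 693.2 Hz.
Fourth harmonic of the second: 4·171.1 = 684.4 Hz.
f_beat = |693.2 − 684.4| = 8.8 Hz.

8.8 Hz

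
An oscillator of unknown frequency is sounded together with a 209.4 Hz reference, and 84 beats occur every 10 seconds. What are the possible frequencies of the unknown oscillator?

Beat frequency = 84/10 = 8.4 Hz.
|f − 209.4| = 8.4, so f = 209.4 ± 8.4.

201 Hz or 217.8 Hz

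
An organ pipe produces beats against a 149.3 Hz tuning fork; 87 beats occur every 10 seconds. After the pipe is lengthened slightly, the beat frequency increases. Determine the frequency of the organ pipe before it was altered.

140.6 Hz

Beat frequency = 87/10 = 8.7 Hz.
|f − 149.3| = 8.7, so the organ pipe was at either 140.6 Hz or 158 Hz.
A longer pipe has a lower fundamental; the adjustment lowers the organ pipe's frequency.
The beat rate rose, so the adjustment moved the organ pipe further from 149.3 Hz — it was already below the reference.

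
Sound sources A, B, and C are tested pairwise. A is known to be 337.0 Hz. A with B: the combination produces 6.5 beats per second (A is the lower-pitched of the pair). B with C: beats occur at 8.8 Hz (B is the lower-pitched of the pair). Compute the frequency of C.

352.3 Hz

B is above A, so f_B = 337.0 + 6.5 = 343.5 Hz.
C is above B, so f_C = 343.5 + 8.8 = 352.3 Hz.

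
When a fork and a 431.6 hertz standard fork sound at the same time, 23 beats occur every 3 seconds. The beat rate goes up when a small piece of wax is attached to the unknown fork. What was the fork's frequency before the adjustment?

423.9333 Hz

Beat frequency = 23/3 = 7.6667 Hz.
|f − 431.6| = 7.6667, so the fork was at either 423.9333 Hz or 439.2667 Hz.
Loading a fork with wax lowers its frequency; the adjustment lowers the fork's frequency.
The beat rate rose, so the adjustment moved the fork further from 431.6 Hz — it was already below the reference.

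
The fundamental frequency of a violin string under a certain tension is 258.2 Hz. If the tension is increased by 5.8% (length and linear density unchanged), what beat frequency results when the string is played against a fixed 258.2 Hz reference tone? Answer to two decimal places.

For a string, f ∝ √T, so the new frequency is 258.2·√1.058 = 265.5823 Hz.
f_beat = |265.5823 − 258.2| = 7.38 Hz.

7.38 Hz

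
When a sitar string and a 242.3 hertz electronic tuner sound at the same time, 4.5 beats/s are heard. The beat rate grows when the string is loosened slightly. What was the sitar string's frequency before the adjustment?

237.8 Hz

|f − 242.3| = 4.5, so the sitar string was at either 237.8 Hz or 246.8 Hz.
Reducing tension lowers a string's frequency; the adjustment lowers the sitar string's frequency.
The beat rate rose, so the adjustment moved the sitar string further from 242.3 Hz — it was already below the reference.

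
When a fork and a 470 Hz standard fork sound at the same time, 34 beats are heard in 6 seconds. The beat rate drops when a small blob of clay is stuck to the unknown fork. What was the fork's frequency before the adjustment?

475.6667 Hz

Beat frequency = 34/6 = 5.6667 Hz.
|f − 470| = 5.6667, so the fork was at either 464.3333 Hz or 475.6667 Hz.
Adding mass to a fork lowers its frequency; the adjustment lowers the fork's frequency.
The beat rate fell, so the adjustment moved the fork toward 470 Hz — it must have started above the reference.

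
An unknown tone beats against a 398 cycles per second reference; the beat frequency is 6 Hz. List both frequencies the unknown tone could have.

392 Hz or 404 Hz

|f − 398| = 6, so f = 398 ± 6.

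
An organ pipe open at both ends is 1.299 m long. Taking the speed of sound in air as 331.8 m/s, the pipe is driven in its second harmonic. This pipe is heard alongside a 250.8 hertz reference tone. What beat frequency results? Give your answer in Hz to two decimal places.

Open pipe: f_n = n·v/(2L) = 2·331.8/(2·1.299) = 255.4273 Hz.
f_beat = |255.4273 − 250.8| = 4.63 Hz.

4.63 Hz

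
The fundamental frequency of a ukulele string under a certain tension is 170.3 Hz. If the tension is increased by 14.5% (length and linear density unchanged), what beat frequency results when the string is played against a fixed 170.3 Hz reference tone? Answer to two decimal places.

11.93 Hz

For a string, f ∝ √T, so the new frequency is 170.3·√1.145 = 182.2290 Hz.
f_beat = |182.2290 − 170.3| = 11.93 Hz.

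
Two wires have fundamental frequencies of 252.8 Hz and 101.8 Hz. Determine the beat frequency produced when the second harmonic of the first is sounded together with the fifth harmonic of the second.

Second harmonic of the first: 2·252.8 = 505.6 Hz.
Fifth harmonic of the second: 5·101.8 = 509.0 Hz.
f_beat = |505.6 − 509.0| = 3.4 Hz.

3.4 Hz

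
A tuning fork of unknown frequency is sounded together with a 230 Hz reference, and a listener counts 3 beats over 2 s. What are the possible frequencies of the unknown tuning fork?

228.5 Hz or 231.5 Hz

Beat frequency = 3/2 = 1.5 Hz.
|f − 230| = 1.5, so f = 230 ± 1.5.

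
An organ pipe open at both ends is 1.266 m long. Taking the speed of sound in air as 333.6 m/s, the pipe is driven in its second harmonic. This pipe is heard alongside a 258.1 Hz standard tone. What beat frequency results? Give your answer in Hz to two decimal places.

Open pipe: f_n = n·v/(2L) = 2·333.6/(2·1.266) = 263.5071 Hz.
f_beat = |263.5071 − 258.1| = 5.41 Hz.

5.41 Hz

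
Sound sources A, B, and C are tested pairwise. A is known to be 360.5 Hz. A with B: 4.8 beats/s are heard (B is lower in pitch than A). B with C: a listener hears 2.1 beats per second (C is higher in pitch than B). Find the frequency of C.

B is below A, so f_B = 360.5 − 4.8 = 355.7 Hz.
C is above B, so f_C = 355.7 + 2.1 = 357.8 Hz.

357.8 Hz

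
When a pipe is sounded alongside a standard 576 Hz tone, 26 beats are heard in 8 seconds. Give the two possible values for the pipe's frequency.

Beat frequency = 26/8 = 3.25 Hz.
|f − 576| = 3.25, so f = 576 ± 3.25.

572.75 Hz or 579.25 Hz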